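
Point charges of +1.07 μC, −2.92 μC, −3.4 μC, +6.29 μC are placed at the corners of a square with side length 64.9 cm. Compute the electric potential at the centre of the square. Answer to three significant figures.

The total potential is the scalar sum of each charge's contribution, V = Σ kqᵢ/rᵢ.
The distance from each corner to the centre is a√2/2 = 0.459 m.
V = k[(1.07×10⁻⁶)/(0.459) + (-2.92×10⁻⁶)/(0.459) + (-3.40×10⁻⁶)/(0.459) + (6.29×10⁻⁶)/(0.459)] = 2.04×10⁴ V.

2.04×10⁴ V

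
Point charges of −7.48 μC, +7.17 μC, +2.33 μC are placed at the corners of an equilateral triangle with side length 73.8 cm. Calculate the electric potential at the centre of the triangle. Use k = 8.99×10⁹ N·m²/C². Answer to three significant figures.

Electric potential is a scalar, so the contributions from each charge add algebraically: V = Σ kqᵢ/rᵢ.
The distance from each vertex to the centroid is a/√3 = 0.426 m.
V = k[(-7.48×10⁻⁶)/(0.426) + (7.17×10⁻⁶)/(0.426) + (2.33×10⁻⁶)/(0.426)] = 4.26×10⁴ V.

4.26×10⁴ V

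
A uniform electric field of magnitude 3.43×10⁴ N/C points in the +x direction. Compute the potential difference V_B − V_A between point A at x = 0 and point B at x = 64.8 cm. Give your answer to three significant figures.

In a uniform field, potential decreases in the direction of E: V_B − V_A = −E·Δx.
V_B − V_A = −(3.43×10⁴ V/m)(0.648 m) = -2.22×10⁴ V.

-2.22×10⁴ V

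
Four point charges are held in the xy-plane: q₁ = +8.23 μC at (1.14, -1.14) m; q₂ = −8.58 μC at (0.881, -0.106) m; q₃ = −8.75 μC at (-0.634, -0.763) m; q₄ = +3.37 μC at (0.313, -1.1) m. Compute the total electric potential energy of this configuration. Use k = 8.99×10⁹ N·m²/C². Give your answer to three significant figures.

-0.733 J

The work to assemble the configuration equals its total potential energy, U = Σ kqᵢqⱼ/rᵢⱼ over all pairs.
Pair separations: r₁₂ = 1.07 m, r₁₃ = 1.81 m, r₁₄ = 0.828 m, r₂₃ = 1.65 m, r₂₄ = 1.14 m, r₃₄ = 1.01 m.
Summing all 6 pair terms gives U = -0.733 J.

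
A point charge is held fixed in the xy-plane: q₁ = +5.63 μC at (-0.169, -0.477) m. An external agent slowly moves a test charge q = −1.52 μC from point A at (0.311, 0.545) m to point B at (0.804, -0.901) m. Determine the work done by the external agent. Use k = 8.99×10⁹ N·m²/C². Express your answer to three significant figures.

-4.35×10⁻³ J

For quasistatic motion the external work equals the change in potential energy: W_ext = qΔV = q(V_B − V_A).
At A: distance to the source charge is 1.13 m; V_A = kq₁/r = 4.48×10⁴ V.
At B: distance to the source charge is 1.06 m; V_B = kq₁/r = 4.77×10⁴ V.
ΔV = V_B − V_A = 2860 V.
W_ext = qΔV = (-1.52×10⁻⁶ C)(2860 V) = -4.35×10⁻³ J.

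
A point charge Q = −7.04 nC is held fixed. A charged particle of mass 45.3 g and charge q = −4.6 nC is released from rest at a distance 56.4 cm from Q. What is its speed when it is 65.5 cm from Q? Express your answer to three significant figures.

1.78×10⁻³ m/s

Only the electrostatic force acts, so mechanical energy is conserved: ½mv² = U₁ − U₂ = kQq(1/r₁ − 1/r₂).
U₁ − U₂ = (8.99×10⁹ N·m²/C²)(-7.04×10⁻⁹ C)(-4.60×10⁻⁹ C)(1/0.564 − 1/0.655) = 7.17×10⁻⁸ J.
v = √(2·7.17×10⁻⁸/0.0453) = 1.78×10⁻³ m/s.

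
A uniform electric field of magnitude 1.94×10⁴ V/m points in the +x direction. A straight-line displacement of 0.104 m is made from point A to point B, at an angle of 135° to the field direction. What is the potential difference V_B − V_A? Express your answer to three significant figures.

1430 V

Only the component of displacement along E changes the potential: ΔV = −E·d·cosθ.
ΔV = −(1.94×10⁴ V/m)(0.104 m)cos135° = 1430 V.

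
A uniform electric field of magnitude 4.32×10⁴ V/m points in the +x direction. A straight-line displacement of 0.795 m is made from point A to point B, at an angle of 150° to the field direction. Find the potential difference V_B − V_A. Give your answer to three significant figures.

Only the component of displacement along E changes the potential: ΔV = −E·d·cosθ.
ΔV = −(4.32×10⁴ V/m)(0.795 m)cos150° = 2.97×10⁴ V.

2.97×10⁴ V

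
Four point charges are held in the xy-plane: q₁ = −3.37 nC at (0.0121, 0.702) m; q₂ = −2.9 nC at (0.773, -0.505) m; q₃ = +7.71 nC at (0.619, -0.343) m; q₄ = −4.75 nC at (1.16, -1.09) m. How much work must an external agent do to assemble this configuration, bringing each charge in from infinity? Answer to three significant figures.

-1.14×10⁻⁶ J

The work to assemble the configuration equals its total potential energy, U = Σ kqᵢqⱼ/rᵢⱼ over all pairs.
Pair separations: r₁₂ = 1.43 m, r₁₃ = 1.21 m, r₁₄ = 2.13 m, r₂₃ = 0.224 m, r₂₄ = 0.701 m, r₃₄ = 0.922 m.
Summing all 6 pair terms gives U = -1.14×10⁻⁶ J.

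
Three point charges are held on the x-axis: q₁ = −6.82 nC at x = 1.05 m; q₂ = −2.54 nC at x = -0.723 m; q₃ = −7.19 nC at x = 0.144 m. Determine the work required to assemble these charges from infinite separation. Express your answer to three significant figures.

7.64×10⁻⁷ J

The work to assemble the configuration equals its total potential energy, U = Σ kqᵢqⱼ/rᵢⱼ over all pairs.
Pair separations: r₁₂ = 1.77 m, r₁₃ = 0.906 m, r₂₃ = 0.867 m.
U = (8.78×10⁻⁸) + (4.87×10⁻⁷) + (1.89×10⁻⁷) = 7.64×10⁻⁷ J.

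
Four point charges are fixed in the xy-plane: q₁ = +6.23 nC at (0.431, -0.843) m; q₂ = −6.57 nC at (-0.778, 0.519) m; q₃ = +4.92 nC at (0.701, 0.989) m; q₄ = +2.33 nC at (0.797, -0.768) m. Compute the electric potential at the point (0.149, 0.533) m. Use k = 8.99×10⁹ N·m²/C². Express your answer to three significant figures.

Electric potential is a scalar, so the contributions from each charge add algebraically: V = Σ kqᵢ/rᵢ.
Distances from the field point to each charge: r₁ = 1.40 m, r₂ = 0.927 m, r₃ = 0.716 m, r₄ = 1.45 m.
V = k[(6.23×10⁻⁹)/(1.40) + (-6.57×10⁻⁹)/(0.927) + (4.92×10⁻⁹)/(0.716) + (2.33×10⁻⁹)/(1.45)] = 52.4 V.

52.4 V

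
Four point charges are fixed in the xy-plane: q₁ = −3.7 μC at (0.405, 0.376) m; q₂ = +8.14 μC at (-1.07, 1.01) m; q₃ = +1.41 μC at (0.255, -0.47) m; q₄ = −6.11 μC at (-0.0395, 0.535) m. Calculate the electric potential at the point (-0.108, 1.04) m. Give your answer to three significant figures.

-6.32×10⁴ V

Electric potential is a scalar, so the contributions from each charge add algebraically: V = Σ kqᵢ/rᵢ.
Distances from the field point to each charge: r₁ = 0.839 m, r₂ = 0.962 m, r₃ = 1.55 m, r₄ = 0.510 m.
V = k[(-3.70×10⁻⁶)/(0.839) + (8.14×10⁻⁶)/(0.962) + (1.41×10⁻⁶)/(1.55) + (-6.11×10⁻⁶)/(0.510)] = -6.32×10⁴ V.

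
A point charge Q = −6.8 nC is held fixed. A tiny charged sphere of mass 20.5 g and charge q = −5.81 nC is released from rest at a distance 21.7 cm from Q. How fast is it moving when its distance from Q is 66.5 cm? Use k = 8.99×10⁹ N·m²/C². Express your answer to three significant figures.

0.0104 m/s

Only the electrostatic force acts, so mechanical energy is conserved: ½mv² = U₁ − U₂ = kQq(1/r₁ − 1/r₂).
U₁ − U₂ = (8.99×10⁹ N·m²/C²)(-6.80×10⁻⁹ C)(-5.81×10⁻⁹ C)(1/0.217 − 1/0.665) = 1.10×10⁻⁶ J.
v = √(2·1.10×10⁻⁶/0.0205) = 0.0104 m/s.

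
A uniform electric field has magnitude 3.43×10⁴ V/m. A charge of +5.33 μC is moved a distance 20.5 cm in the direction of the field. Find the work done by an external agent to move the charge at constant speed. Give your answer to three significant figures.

-0.0375 J

The potential change for a displacement 20.5 cm in the direction of the field is ΔV = −Ed = -7030 V.
W_ext = qΔV = -0.0375 J.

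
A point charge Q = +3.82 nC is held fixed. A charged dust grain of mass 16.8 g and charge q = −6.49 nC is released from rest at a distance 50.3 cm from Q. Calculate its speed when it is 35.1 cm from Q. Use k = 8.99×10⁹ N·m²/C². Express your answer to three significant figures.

4.78×10⁻³ m/s

Only the electrostatic force acts, so mechanical energy is conserved: ½mv² = U₁ − U₂ = kQq(1/r₁ − 1/r₂).
U₁ − U₂ = (8.99×10⁹ N·m²/C²)(3.82×10⁻⁹ C)(-6.49×10⁻⁹ C)(1/0.503 − 1/0.351) = 1.92×10⁻⁷ J.
v = √(2·1.92×10⁻⁷/0.0168) = 4.78×10⁻³ m/s.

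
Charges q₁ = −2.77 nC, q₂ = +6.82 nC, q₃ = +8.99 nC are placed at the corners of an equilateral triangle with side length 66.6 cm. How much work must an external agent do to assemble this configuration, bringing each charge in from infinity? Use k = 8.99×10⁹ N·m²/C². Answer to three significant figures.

2.36×10⁻⁷ J

The work to assemble the configuration equals its total potential energy, U = Σ kqᵢqⱼ/rᵢⱼ over all pairs.
All three pair separations equal the side length, 0.666 m.
U = (-2.55×10⁻⁷) + (-3.36×10⁻⁷) + (8.28×10⁻⁷) = 2.36×10⁻⁷ J.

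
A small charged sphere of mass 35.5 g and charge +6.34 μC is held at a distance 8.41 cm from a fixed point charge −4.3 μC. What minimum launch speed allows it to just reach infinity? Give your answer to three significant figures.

To just escape, total mechanical energy must reach zero at infinity: ½mv²_min + U = 0, so ½mv²_min = −U = |kQq|/r.
|U| = |kQq|/r = (8.99×10⁹ N·m²/C²)(4.30×10⁻⁶)(6.34×10⁻⁶)/(0.0841) = 2.91 J.
v_min = √(2|U|/m) = √(2·2.91/0.0355) = 12.8 m/s.

12.8 m/s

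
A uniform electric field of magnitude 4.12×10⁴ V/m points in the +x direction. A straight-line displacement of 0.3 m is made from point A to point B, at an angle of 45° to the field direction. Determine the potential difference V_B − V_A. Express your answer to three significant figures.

Only the component of displacement along E changes the potential: ΔV = −E·d·cosθ.
ΔV = −(4.12×10⁴ V/m)(0.300 m)cos45° = -8740 V.

-8740 V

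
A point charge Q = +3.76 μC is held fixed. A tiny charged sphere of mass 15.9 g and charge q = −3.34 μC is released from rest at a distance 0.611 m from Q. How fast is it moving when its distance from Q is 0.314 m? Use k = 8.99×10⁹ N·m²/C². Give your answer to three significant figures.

Only the electrostatic force acts, so mechanical energy is conserved: ½mv² = U₁ − U₂ = kQq(1/r₁ − 1/r₂).
U₁ − U₂ = (8.99×10⁹ N·m²/C²)(3.76×10⁻⁶ C)(-3.34×10⁻⁶ C)(1/0.611 − 1/0.314) = 0.175 J.
v = √(2·0.175/0.0159) = 4.69 m/s.

4.69 m/s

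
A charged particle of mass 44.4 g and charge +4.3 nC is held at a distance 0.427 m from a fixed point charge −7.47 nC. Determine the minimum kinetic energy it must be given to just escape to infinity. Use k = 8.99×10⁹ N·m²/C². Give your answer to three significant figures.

To just escape, total mechanical energy must reach zero at infinity: ½mv²_min + U = 0, so ½mv²_min = −U = |kQq|/r.
|U| = |kQq|/r = (8.99×10⁹ N·m²/C²)(7.47×10⁻⁹)(4.30×10⁻⁹)/(0.427) = 6.76×10⁻⁷ J.

6.76×10⁻⁷ J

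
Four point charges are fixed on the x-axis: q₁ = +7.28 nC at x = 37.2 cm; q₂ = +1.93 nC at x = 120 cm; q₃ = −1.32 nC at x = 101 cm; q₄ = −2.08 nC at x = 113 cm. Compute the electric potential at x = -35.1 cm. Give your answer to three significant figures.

Electric potential is a scalar, so the contributions from each charge add algebraically: V = Σ kqᵢ/rᵢ.
Distances from the field point to each charge: r₁ = 0.723 m, r₂ = 1.55 m, r₃ = 1.36 m, r₄ = 1.48 m.
V = k[(7.28×10⁻⁹)/(0.723) + (1.93×10⁻⁹)/(1.55) + (-1.32×10⁻⁹)/(1.36) + (-2.08×10⁻⁹)/(1.48)] = 80.4 V.

80.4 V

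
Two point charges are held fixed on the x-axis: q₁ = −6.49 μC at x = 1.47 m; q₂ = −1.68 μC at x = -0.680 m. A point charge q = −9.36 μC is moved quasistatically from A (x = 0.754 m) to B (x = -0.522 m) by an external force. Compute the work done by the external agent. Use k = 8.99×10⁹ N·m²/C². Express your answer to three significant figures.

0.308 J

For quasistatic motion the external work equals the change in potential energy: W_ext = qΔV = q(V_B − V_A).
At A: distances to the source charges are 0.716 m, 1.43 m; V_A = Σ kqᵢ/rᵢ = -9.20×10⁴ V.
At B: distances to the source charges are 1.99 m, 0.158 m; V_B = Σ kqᵢ/rᵢ = -1.25×10⁵ V.
ΔV = V_B − V_A = -3.29×10⁴ V.
W_ext = qΔV = (-9.36×10⁻⁶ C)(-3.29×10⁴ V) = 0.308 J.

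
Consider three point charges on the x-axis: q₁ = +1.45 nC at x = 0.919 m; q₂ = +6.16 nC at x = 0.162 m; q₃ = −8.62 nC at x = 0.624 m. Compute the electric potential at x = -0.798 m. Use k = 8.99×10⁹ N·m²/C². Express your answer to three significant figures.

The total potential is the scalar sum of each charge's contribution, V = Σ kqᵢ/rᵢ.
Distances from the field point to each charge: r₁ = 1.72 m, r₂ = 0.960 m, r₃ = 1.42 m.
V = k[(1.45×10⁻⁹)/(1.72) + (6.16×10⁻⁹)/(0.960) + (-8.62×10⁻⁹)/(1.42)] = 10.8 V.

10.8 V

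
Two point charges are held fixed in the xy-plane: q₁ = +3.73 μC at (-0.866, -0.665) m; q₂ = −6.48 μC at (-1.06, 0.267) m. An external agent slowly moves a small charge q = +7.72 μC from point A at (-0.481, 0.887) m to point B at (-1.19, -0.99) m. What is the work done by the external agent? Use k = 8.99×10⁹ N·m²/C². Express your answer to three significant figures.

For quasistatic motion the external work equals the change in potential energy: W_ext = qΔV = q(V_B − V_A).
At A: distances to the source charges are 1.60 m, 0.848 m; V_A = Σ kqᵢ/rᵢ = -4.77×10⁴ V.
At B: distances to the source charges are 0.459 m, 1.26 m; V_B = Σ kqᵢ/rᵢ = 2.70×10⁴ V.
ΔV = V_B − V_A = 7.47×10⁴ V.
W_ext = qΔV = (7.72×10⁻⁶ C)(7.47×10⁴ V) = 0.576 J.

0.576 J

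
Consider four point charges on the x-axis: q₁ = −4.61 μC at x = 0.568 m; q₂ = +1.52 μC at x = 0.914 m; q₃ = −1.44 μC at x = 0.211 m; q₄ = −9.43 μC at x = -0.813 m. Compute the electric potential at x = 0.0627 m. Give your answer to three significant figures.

The total potential is the scalar sum of each charge's contribution, V = Σ kqᵢ/rᵢ.
Distances from the field point to each charge: r₁ = 0.505 m, r₂ = 0.851 m, r₃ = 0.148 m, r₄ = 0.876 m.
V = k[(-4.61×10⁻⁶)/(0.505) + (1.52×10⁻⁶)/(0.851) + (-1.44×10⁻⁶)/(0.148) + (-9.43×10⁻⁶)/(0.876)] = -2.50×10⁵ V.

-2.50×10⁵ V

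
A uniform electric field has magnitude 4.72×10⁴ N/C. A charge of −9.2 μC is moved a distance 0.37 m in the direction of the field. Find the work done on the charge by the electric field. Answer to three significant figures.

-0.161 J

The potential change for a displacement 0.37 m in the direction of the field is ΔV = −Ed = -1.75×10⁴ V.
W_field = −qΔV = -0.161 J.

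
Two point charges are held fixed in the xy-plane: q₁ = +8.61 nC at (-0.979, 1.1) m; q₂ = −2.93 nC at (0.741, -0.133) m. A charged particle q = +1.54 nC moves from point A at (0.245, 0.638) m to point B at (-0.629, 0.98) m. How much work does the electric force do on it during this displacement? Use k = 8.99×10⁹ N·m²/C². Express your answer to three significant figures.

-2.52×10⁻⁷ J

The work done by the electric force is W_field = −ΔU = −q(V_B − V_A) = q(V_A − V_B).
At A: distances to the source charges are 1.31 m, 0.917 m; V_A = Σ kqᵢ/rᵢ = 30.4 V.
At B: distances to the source charges are 0.370 m, 1.77 m; V_B = Σ kqᵢ/rᵢ = 194 V.
ΔV = V_B − V_A = 164 V.
W_field = −qΔV = −(1.54×10⁻⁹ C)(164 V) = -2.52×10⁻⁷ J.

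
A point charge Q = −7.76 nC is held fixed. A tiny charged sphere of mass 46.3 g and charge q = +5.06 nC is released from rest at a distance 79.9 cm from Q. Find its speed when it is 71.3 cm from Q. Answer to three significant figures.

Only the electrostatic force acts, so mechanical energy is conserved: ½mv² = U₁ − U₂ = kQq(1/r₁ − 1/r₂).
U₁ − U₂ = (8.99×10⁹ N·m²/C²)(-7.76×10⁻⁹ C)(5.06×10⁻⁹ C)(1/0.799 − 1/0.713) = 5.33×10⁻⁸ J.
v = √(2·5.33×10⁻⁸/0.0463) = 1.52×10⁻³ m/s.

1.52×10⁻³ m/s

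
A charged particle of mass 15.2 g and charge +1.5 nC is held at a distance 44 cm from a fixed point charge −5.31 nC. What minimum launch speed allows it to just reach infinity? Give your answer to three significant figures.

4.63×10⁻³ m/s

To just escape, total mechanical energy must reach zero at infinity: ½mv²_min + U = 0, so ½mv²_min = −U = |kQq|/r.
|U| = |kQq|/r = (8.99×10⁹ N·m²/C²)(5.31×10⁻⁹)(1.50×10⁻⁹)/(0.440) = 1.63×10⁻⁷ J.
v_min = √(2|U|/m) = √(2·1.63×10⁻⁷/0.0152) = 4.63×10⁻³ m/s.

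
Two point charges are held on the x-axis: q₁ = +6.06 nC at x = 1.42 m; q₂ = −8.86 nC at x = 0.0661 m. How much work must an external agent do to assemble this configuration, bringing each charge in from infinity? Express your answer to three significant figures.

The assembly work is the sum of pairwise potential energies, U = Σ_{i<j} kqᵢqⱼ/rᵢⱼ.
Pair separations: r₁₂ = 1.35 m.
U = (-3.57×10⁻⁷) = -3.57×10⁻⁷ J.

-3.57×10⁻⁷ J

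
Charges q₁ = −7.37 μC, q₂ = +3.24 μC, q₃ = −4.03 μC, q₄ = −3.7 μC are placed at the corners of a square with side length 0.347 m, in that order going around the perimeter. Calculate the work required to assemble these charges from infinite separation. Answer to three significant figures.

The work to assemble the configuration equals its total potential energy, U = Σ kqᵢqⱼ/rᵢⱼ over all pairs.
The four side pairs have separation 0.347 m and the two diagonal pairs 0.491 m.
Summing all 6 pair terms gives U = 0.460 J.

0.460 J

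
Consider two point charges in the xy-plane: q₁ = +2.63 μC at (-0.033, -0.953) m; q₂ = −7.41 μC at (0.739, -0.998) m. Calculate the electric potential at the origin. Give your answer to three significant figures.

Electric potential is a scalar, so the contributions from each charge add algebraically: V = Σ kqᵢ/rᵢ.
Distances from the field point to each charge: r₁ = 0.954 m, r₂ = 1.24 m.
V = k[(2.63×10⁻⁶)/(0.954) + (-7.41×10⁻⁶)/(1.24)] = -2.88×10⁴ V.

-2.88×10⁴ V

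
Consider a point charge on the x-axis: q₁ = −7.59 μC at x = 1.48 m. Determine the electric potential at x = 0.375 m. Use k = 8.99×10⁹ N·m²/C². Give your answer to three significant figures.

-6.18×10⁴ V

The total potential is the scalar sum of each charge's contribution, V = Σ kqᵢ/rᵢ.
V = k[(-7.59×10⁻⁶)/(1.10)] = -6.18×10⁴ V.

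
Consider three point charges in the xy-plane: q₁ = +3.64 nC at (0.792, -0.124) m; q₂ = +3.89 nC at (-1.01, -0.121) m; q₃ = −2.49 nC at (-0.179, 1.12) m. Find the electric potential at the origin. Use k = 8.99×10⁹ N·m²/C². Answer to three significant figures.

55.5 V

Electric potential is a scalar, so the contributions from each charge add algebraically: V = Σ kqᵢ/rᵢ.
Distances from the field point to each charge: r₁ = 0.802 m, r₂ = 1.02 m, r₃ = 1.13 m.
V = k[(3.64×10⁻⁹)/(0.802) + (3.89×10⁻⁹)/(1.02) + (-2.49×10⁻⁹)/(1.13)] = 55.5 V.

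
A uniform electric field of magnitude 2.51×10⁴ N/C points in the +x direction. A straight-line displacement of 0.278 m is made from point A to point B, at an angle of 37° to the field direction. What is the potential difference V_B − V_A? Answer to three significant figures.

-5570 V

Only the component of displacement along E changes the potential: ΔV = −E·d·cosθ.
ΔV = −(2.51×10⁴ V/m)(0.278 m)cos37° = -5570 V.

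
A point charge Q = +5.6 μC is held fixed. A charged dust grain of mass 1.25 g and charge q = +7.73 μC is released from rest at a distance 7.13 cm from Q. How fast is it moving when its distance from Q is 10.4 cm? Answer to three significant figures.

52.4 m/s

Only the electrostatic force acts, so mechanical energy is conserved: ½mv² = U₁ − U₂ = kQq(1/r₁ − 1/r₂).
U₁ − U₂ = (8.99×10⁹ N·m²/C²)(5.60×10⁻⁶ C)(7.73×10⁻⁶ C)(1/0.0713 − 1/0.104) = 1.72 J.
v = √(2·1.72/1.25×10⁻³) = 52.4 m/s.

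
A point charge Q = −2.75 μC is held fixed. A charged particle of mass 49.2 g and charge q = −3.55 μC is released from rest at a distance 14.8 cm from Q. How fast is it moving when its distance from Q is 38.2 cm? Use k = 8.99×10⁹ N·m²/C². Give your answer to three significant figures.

Only the electrostatic force acts, so mechanical energy is conserved: ½mv² = U₁ − U₂ = kQq(1/r₁ − 1/r₂).
U₁ − U₂ = (8.99×10⁹ N·m²/C²)(-2.75×10⁻⁶ C)(-3.55×10⁻⁶ C)(1/0.148 − 1/0.382) = 0.363 J.
v = √(2·0.363/0.0492) = 3.84 m/s.

3.84 m/s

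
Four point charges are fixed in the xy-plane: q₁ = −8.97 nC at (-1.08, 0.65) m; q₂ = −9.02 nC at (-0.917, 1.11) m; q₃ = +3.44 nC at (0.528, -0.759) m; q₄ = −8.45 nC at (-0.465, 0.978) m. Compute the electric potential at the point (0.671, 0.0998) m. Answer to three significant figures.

Electric potential is a scalar, so the contributions from each charge add algebraically: V = Σ kqᵢ/rᵢ.
Distances from the field point to each charge: r₁ = 1.84 m, r₂ = 1.88 m, r₃ = 0.871 m, r₄ = 1.44 m.
V = k[(-8.97×10⁻⁹)/(1.84) + (-9.02×10⁻⁹)/(1.88) + (3.44×10⁻⁹)/(0.871) + (-8.45×10⁻⁹)/(1.44)] = -104 V.

-104 V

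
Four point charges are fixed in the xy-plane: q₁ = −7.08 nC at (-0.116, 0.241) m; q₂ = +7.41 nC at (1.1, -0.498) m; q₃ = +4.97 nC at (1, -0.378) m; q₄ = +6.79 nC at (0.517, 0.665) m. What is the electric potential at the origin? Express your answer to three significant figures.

-68.5 V

Electric potential is a scalar, so the contributions from each charge add algebraically: V = Σ kqᵢ/rᵢ.
Distances from the field point to each charge: r₁ = 0.267 m, r₂ = 1.21 m, r₃ = 1.07 m, r₄ = 0.842 m.
V = k[(-7.08×10⁻⁹)/(0.267) + (7.41×10⁻⁹)/(1.21) + (4.97×10⁻⁹)/(1.07) + (6.79×10⁻⁹)/(0.842)] = -68.5 V.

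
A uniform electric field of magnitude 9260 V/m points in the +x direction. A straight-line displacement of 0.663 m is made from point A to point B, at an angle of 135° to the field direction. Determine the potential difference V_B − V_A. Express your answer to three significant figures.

Only the component of displacement along E changes the potential: ΔV = −E·d·cosθ.
ΔV = −(9260 V/m)(0.663 m)cos135° = 4340 V.

4340 V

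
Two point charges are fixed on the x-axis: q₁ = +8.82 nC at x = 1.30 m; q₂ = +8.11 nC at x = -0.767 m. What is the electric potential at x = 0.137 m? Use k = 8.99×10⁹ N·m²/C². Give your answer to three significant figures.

149 V

The total potential is the scalar sum of each charge's contribution, V = Σ kqᵢ/rᵢ.
Distances from the field point to each charge: r₁ = 1.16 m, r₂ = 0.904 m.
V = k[(8.82×10⁻⁹)/(1.16) + (8.11×10⁻⁹)/(0.904)] = 149 V.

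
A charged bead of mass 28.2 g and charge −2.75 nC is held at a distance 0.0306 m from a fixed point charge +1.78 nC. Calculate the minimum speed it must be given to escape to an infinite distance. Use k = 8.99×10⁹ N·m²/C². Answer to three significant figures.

To just escape, total mechanical energy must reach zero at infinity: ½mv²_min + U = 0, so ½mv²_min = −U = |kQq|/r.
|U| = |kQq|/r = (8.99×10⁹ N·m²/C²)(1.78×10⁻⁹)(2.75×10⁻⁹)/(0.0306) = 1.44×10⁻⁶ J.
v_min = √(2|U|/m) = √(2·1.44×10⁻⁶/0.0282) = 0.0101 m/s.

0.0101 m/s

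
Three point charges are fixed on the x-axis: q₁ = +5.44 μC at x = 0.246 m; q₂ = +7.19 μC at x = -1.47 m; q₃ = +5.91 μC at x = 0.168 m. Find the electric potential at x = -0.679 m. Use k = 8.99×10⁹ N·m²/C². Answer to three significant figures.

The total potential is the scalar sum of each charge's contribution, V = Σ kqᵢ/rᵢ.
Distances from the field point to each charge: r₁ = 0.925 m, r₂ = 0.791 m, r₃ = 0.847 m.
V = k[(5.44×10⁻⁶)/(0.925) + (7.19×10⁻⁶)/(0.791) + (5.91×10⁻⁶)/(0.847)] = 1.97×10⁵ V.

1.97×10⁵ V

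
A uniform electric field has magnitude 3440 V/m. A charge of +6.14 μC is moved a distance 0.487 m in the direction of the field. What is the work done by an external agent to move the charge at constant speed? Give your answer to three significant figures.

-0.0103 J

The potential change for a displacement 0.487 m in the direction of the field is ΔV = −Ed = -1680 V.
W_ext = qΔV = -0.0103 J.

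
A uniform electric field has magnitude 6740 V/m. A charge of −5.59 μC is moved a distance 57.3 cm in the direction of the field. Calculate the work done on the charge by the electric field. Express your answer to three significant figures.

-0.0216 J

The potential change for a displacement 57.3 cm in the direction of the field is ΔV = −Ed = -3860 V.
W_field = −qΔV = -0.0216 J.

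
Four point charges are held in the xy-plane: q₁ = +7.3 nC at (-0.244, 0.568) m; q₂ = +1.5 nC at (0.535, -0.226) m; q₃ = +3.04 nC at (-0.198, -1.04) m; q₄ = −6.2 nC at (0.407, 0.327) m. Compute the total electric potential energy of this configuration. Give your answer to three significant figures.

-5.97×10⁻⁷ J

The assembly work is the sum of pairwise potential energies, U = Σ_{i<j} kqᵢqⱼ/rᵢⱼ.
Pair separations: r₁₂ = 1.11 m, r₁₃ = 1.61 m, r₁₄ = 0.694 m, r₂₃ = 1.10 m, r₂₄ = 0.568 m, r₃₄ = 1.49 m.
Summing all 6 pair terms gives U = -5.97×10⁻⁷ J.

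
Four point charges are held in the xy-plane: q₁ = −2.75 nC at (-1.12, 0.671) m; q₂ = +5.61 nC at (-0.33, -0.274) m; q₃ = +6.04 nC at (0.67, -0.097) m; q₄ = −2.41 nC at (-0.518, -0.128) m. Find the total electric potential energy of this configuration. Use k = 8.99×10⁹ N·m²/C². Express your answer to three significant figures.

-4.50×10⁻⁷ J

The work to assemble the configuration equals its total potential energy, U = Σ kqᵢqⱼ/rᵢⱼ over all pairs.
Pair separations: r₁₂ = 1.23 m, r₁₃ = 1.95 m, r₁₄ = 1.00 m, r₂₃ = 1.02 m, r₂₄ = 0.238 m, r₃₄ = 1.19 m.
Summing all 6 pair terms gives U = -4.50×10⁻⁷ J.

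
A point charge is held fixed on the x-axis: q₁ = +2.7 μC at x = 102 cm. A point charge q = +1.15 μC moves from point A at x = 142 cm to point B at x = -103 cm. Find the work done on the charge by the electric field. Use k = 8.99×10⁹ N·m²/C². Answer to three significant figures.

0.0562 J

The work done by the electric force is W_field = −ΔU = −q(V_B − V_A) = q(V_A − V_B).
At A: distance to the source charge is 0.400 m; V_A = kq₁/r = 6.07×10⁴ V.
At B: distance to the source charge is 2.05 m; V_B = kq₁/r = 1.18×10⁴ V.
ΔV = V_B − V_A = -4.88×10⁴ V.
W_field = −qΔV = −(1.15×10⁻⁶ C)(-4.88×10⁴ V) = 0.0562 J.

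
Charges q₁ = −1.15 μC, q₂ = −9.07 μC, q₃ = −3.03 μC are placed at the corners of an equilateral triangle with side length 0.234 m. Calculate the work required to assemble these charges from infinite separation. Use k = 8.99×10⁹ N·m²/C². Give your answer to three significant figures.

1.59 J

The assembly work is the sum of pairwise potential energies, U = Σ_{i<j} kqᵢqⱼ/rᵢⱼ.
All three pair separations equal the side length, 0.234 m.
U = (0.401) + (0.134) + (1.06) = 1.59 J.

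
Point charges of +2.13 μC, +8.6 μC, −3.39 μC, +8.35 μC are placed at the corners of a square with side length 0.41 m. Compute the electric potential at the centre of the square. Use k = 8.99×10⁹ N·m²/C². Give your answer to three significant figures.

The total potential is the scalar sum of each charge's contribution, V = Σ kqᵢ/rᵢ.
The distance from each corner to the centre is a√2/2 = 0.290 m.
V = k[(2.13×10⁻⁶)/(0.290) + (8.60×10⁻⁶)/(0.290) + (-3.39×10⁻⁶)/(0.290) + (8.35×10⁻⁶)/(0.290)] = 4.87×10⁵ V.

4.87×10⁵ V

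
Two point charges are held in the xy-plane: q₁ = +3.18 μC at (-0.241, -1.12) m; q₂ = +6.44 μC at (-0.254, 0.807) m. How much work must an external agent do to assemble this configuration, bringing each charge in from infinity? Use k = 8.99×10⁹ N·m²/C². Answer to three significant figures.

0.0955 J

The assembly work is the sum of pairwise potential energies, U = Σ_{i<j} kqᵢqⱼ/rᵢⱼ.
Pair separations: r₁₂ = 1.93 m.
U = (0.0955) = 0.0955 J.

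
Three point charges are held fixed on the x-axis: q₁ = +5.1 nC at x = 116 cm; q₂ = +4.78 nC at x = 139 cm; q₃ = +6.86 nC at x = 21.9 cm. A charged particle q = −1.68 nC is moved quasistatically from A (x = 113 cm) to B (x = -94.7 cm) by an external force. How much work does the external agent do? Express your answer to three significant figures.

For quasistatic motion the external work equals the change in potential energy: W_ext = qΔV = q(V_B − V_A).
At A: distances to the source charges are 0.0300 m, 0.260 m, 0.911 m; V_A = Σ kqᵢ/rᵢ = 1760 V.
At B: distances to the source charges are 2.11 m, 2.34 m, 1.17 m; V_B = Σ kqᵢ/rᵢ = 93.0 V.
ΔV = V_B − V_A = -1670 V.
W_ext = qΔV = (-1.68×10⁻⁹ C)(-1670 V) = 2.80×10⁻⁶ J.

2.80×10⁻⁶ J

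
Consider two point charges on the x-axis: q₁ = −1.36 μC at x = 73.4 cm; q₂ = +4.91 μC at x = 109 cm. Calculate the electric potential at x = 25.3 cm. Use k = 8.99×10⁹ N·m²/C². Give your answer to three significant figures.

Electric potential is a scalar, so the contributions from each charge add algebraically: V = Σ kqᵢ/rᵢ.
Distances from the field point to each charge: r₁ = 0.481 m, r₂ = 0.837 m.
V = k[(-1.36×10⁻⁶)/(0.481) + (4.91×10⁻⁶)/(0.837)] = 2.73×10⁴ V.

2.73×10⁴ V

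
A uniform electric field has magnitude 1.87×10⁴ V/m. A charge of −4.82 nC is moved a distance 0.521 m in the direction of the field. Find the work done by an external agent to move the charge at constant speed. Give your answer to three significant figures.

4.70×10⁻⁵ J

The potential change for a displacement 0.521 m in the direction of the field is ΔV = −Ed = -9740 V.
W_ext = qΔV = 4.70×10⁻⁵ J.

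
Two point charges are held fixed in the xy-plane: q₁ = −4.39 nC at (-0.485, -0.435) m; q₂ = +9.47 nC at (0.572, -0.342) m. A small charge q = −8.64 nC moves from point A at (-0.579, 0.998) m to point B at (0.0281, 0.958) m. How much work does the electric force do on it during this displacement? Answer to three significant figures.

The work done by the electric force is W_field = −ΔU = −q(V_B − V_A) = q(V_A − V_B).
At A: distances to the source charges are 1.44 m, 1.77 m; V_A = Σ kqᵢ/rᵢ = 20.7 V.
At B: distances to the source charges are 1.48 m, 1.41 m; V_B = Σ kqᵢ/rᵢ = 33.8 V.
ΔV = V_B − V_A = 13.1 V.
W_field = −qΔV = −(-8.64×10⁻⁹ C)(13.1 V) = 1.13×10⁻⁷ J.

1.13×10⁻⁷ J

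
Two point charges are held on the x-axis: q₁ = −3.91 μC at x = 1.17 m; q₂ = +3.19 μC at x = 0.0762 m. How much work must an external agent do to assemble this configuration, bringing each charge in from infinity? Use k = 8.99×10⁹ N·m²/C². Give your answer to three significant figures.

-0.103 J

The assembly work is the sum of pairwise potential energies, U = Σ_{i<j} kqᵢqⱼ/rᵢⱼ.
Pair separations: r₁₂ = 1.09 m.
U = (-0.103) = -0.103 J.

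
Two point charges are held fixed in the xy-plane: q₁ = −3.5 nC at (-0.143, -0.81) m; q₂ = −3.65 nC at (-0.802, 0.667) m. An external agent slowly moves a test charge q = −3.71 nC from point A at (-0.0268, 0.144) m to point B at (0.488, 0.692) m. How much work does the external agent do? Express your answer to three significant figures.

-8.56×10⁻⁸ J

For quasistatic motion the external work equals the change in potential energy: W_ext = qΔV = q(V_B − V_A).
At A: distances to the source charges are 0.961 m, 0.935 m; V_A = Σ kqᵢ/rᵢ = -67.8 V.
At B: distances to the source charges are 1.63 m, 1.29 m; V_B = Σ kqᵢ/rᵢ = -44.7 V.
ΔV = V_B − V_A = 23.1 V.
W_ext = qΔV = (-3.71×10⁻⁹ C)(23.1 V) = -8.56×10⁻⁸ J.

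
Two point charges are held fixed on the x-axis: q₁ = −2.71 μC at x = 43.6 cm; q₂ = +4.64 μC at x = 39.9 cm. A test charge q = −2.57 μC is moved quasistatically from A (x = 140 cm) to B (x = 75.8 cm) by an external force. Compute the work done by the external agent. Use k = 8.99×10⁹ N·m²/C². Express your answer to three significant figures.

For quasistatic motion the external work equals the change in potential energy: W_ext = qΔV = q(V_B − V_A).
At A: distances to the source charges are 0.964 m, 1.00 m; V_A = Σ kqᵢ/rᵢ = 1.64×10⁴ V.
At B: distances to the source charges are 0.322 m, 0.359 m; V_B = Σ kqᵢ/rᵢ = 4.05×10⁴ V.
ΔV = V_B − V_A = 2.41×10⁴ V.
W_ext = qΔV = (-2.57×10⁻⁶ C)(2.41×10⁴ V) = -0.0620 J.

-0.0620 J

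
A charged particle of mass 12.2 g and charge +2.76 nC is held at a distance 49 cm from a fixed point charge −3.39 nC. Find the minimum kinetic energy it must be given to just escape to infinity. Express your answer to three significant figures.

1.72×10⁻⁷ J

To just escape, total mechanical energy must reach zero at infinity: ½mv²_min + U = 0, so ½mv²_min = −U = |kQq|/r.
|U| = |kQq|/r = (8.99×10⁹ N·m²/C²)(3.39×10⁻⁹)(2.76×10⁻⁹)/(0.490) = 1.72×10⁻⁷ J.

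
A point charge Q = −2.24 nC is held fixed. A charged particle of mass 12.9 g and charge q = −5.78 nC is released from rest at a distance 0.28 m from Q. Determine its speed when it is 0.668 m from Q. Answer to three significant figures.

6.12×10⁻³ m/s

Only the electrostatic force acts, so mechanical energy is conserved: ½mv² = U₁ − U₂ = kQq(1/r₁ − 1/r₂).
U₁ − U₂ = (8.99×10⁹ N·m²/C²)(-2.24×10⁻⁹ C)(-5.78×10⁻⁹ C)(1/0.280 − 1/0.668) = 2.41×10⁻⁷ J.
v = √(2·2.41×10⁻⁷/0.0129) = 6.12×10⁻³ m/s.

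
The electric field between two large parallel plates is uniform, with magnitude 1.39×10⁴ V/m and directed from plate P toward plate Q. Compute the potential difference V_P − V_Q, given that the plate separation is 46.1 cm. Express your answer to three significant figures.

In a uniform field, potential decreases in the direction of E: ΔV = −E·d for a displacement d parallel to E.
Going from Q to P is a displacement of 46.1 cm opposite to the field, so V_P − V_Q = +Ed = 6410 V.

6410 V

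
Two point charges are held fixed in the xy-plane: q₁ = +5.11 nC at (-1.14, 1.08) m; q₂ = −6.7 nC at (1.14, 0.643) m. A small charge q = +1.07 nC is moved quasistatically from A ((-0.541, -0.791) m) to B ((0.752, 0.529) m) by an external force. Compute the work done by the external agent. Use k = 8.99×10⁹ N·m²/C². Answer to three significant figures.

-1.30×10⁻⁷ J

For quasistatic motion the external work equals the change in potential energy: W_ext = qΔV = q(V_B − V_A).
At A: distances to the source charges are 1.96 m, 2.21 m; V_A = Σ kqᵢ/rᵢ = -3.88 V.
At B: distances to the source charges are 1.97 m, 0.404 m; V_B = Σ kqᵢ/rᵢ = -126 V.
ΔV = V_B − V_A = -122 V.
W_ext = qΔV = (1.07×10⁻⁹ C)(-122 V) = -1.30×10⁻⁷ J.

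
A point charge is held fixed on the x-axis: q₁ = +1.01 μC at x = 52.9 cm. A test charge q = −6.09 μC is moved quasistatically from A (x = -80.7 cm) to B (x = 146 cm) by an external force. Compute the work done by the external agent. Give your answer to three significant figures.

For quasistatic motion the external work equals the change in potential energy: W_ext = qΔV = q(V_B − V_A).
At A: distance to the source charge is 1.34 m; V_A = kq₁/r = 6800 V.
At B: distance to the source charge is 0.931 m; V_B = kq₁/r = 9750 V.
ΔV = V_B − V_A = 2960 V.
W_ext = qΔV = (-6.09×10⁻⁶ C)(2960 V) = -0.0180 J.

-0.0180 J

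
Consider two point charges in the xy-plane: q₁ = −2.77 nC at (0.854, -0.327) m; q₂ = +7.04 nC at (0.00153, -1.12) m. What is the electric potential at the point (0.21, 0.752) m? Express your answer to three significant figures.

13.8 V

The total potential is the scalar sum of each charge's contribution, V = Σ kqᵢ/rᵢ.
Distances from the field point to each charge: r₁ = 1.26 m, r₂ = 1.88 m.
V = k[(-2.77×10⁻⁹)/(1.26) + (7.04×10⁻⁹)/(1.88)] = 13.8 V.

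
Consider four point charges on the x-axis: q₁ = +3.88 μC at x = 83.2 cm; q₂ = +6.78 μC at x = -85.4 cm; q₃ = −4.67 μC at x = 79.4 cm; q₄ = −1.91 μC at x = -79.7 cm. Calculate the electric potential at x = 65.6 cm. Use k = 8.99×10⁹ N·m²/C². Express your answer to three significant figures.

Electric potential is a scalar, so the contributions from each charge add algebraically: V = Σ kqᵢ/rᵢ.
Distances from the field point to each charge: r₁ = 0.176 m, r₂ = 1.51 m, r₃ = 0.138 m, r₄ = 1.45 m.
V = k[(3.88×10⁻⁶)/(0.176) + (6.78×10⁻⁶)/(1.51) + (-4.67×10⁻⁶)/(0.138) + (-1.91×10⁻⁶)/(1.45)] = -7.75×10⁴ V.

-7.75×10⁴ V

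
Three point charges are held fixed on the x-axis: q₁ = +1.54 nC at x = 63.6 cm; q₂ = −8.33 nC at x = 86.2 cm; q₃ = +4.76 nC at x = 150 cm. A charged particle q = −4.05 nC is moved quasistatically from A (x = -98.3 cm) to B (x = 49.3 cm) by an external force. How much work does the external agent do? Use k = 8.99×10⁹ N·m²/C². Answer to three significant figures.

For quasistatic motion the external work equals the change in potential energy: W_ext = qΔV = q(V_B − V_A).
At A: distances to the source charges are 1.62 m, 1.84 m, 2.48 m; V_A = Σ kqᵢ/rᵢ = -14.8 V.
At B: distances to the source charges are 0.143 m, 0.369 m, 1.01 m; V_B = Σ kqᵢ/rᵢ = -63.6 V.
ΔV = V_B − V_A = -48.8 V.
W_ext = qΔV = (-4.05×10⁻⁹ C)(-48.8 V) = 1.98×10⁻⁷ J.

1.98×10⁻⁷ J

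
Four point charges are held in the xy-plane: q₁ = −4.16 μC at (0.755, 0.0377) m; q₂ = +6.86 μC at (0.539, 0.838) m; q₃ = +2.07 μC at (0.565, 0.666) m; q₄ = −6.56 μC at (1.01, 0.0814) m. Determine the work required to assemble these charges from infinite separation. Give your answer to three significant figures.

The assembly work is the sum of pairwise potential energies, U = Σ_{i<j} kqᵢqⱼ/rᵢⱼ.
Pair separations: r₁₂ = 0.829 m, r₁₃ = 0.656 m, r₁₄ = 0.259 m, r₂₃ = 0.174 m, r₂₄ = 0.891 m, r₃₄ = 0.735 m.
Summing all 6 pair terms gives U = 0.635 J.

0.635 J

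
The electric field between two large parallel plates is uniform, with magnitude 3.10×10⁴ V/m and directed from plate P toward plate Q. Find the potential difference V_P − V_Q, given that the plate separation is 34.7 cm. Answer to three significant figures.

In a uniform field, potential decreases in the direction of E: ΔV = −E·d for a displacement d parallel to E.
Going from Q to P is a displacement of 34.7 cm opposite to the field, so V_P − V_Q = +Ed = 1.08×10⁴ V.

1.08×10⁴ V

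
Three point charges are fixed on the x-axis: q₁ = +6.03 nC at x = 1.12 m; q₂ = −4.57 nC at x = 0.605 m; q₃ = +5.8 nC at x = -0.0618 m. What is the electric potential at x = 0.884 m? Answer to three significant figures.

138 V

Electric potential is a scalar, so the contributions from each charge add algebraically: V = Σ kqᵢ/rᵢ.
Distances from the field point to each charge: r₁ = 0.236 m, r₂ = 0.279 m, r₃ = 0.946 m.
V = k[(6.03×10⁻⁹)/(0.236) + (-4.57×10⁻⁹)/(0.279) + (5.80×10⁻⁹)/(0.946)] = 138 V.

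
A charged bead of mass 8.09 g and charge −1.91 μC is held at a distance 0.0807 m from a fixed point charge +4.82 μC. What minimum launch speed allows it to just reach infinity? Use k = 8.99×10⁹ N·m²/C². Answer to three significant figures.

To just escape, total mechanical energy must reach zero at infinity: ½mv²_min + U = 0, so ½mv²_min = −U = |kQq|/r.
|U| = |kQq|/r = (8.99×10⁹ N·m²/C²)(4.82×10⁻⁶)(1.91×10⁻⁶)/(0.0807) = 1.03 J.
v_min = √(2|U|/m) = √(2·1.03/8.09×10⁻³) = 15.9 m/s.

15.9 m/s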